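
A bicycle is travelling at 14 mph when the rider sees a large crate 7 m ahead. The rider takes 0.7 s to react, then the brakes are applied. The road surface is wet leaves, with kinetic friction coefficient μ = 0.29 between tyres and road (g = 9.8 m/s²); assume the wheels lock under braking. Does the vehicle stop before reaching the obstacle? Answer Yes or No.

No

14 mph × 0.44704 = 6.2586 m/s.
a = μg = 0.29 × 9.8 = 2.842 m/s².
Reaction distance = 6.2586 × 0.7 = 4.381 m.
Braking distance = v²/(2a) = 39.170 / 5.684 = 6.891 m.
Total stopping distance = 4.381 + 6.891 = 11.272 m, vs 7 m available — it cannot stop in time and overshoots by 11.272 − 7 = 4.272 m.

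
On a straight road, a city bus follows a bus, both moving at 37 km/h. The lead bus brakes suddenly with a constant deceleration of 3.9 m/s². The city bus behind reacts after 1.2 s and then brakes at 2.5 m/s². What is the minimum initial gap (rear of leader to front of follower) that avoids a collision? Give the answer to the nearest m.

Minimum gap ≈ 20 m

37 km/h ÷ 3.6 = 10.2778 m/s.
Leader travels v²/(2a_L) = 105.633 / 7.800 = 13.543 m before stopping.
Follower covers v·t_r = 10.2778 × 1.2 = 12.333 m while reacting, then v²/(2a_F) = 105.633 / 5.000 = 21.127 m while braking, for a total of 12.333 + 21.127 = 33.460 m.
Since a_F ≤ a_L and the follower starts braking later, the follower is never slower than the leader, so the closest approach is when both have stopped.
Minimum gap = 33.460 − 13.543 = 19.917 m.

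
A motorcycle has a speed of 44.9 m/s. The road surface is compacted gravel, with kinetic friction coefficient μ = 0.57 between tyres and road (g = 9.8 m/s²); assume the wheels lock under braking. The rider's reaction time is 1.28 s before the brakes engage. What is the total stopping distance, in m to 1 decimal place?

Total stopping distance ≈ 237.9 m

a = μg = 0.57 × 9.8 = 5.586 m/s².
Reaction distance = v·t_r = 44.9000 × 1.28 = 57.472 m.
Braking distance = v²/(2a) = 44.9000² / (2 × 5.586) = 2016.010 / 11.172 = 180.452 m.
Total = 57.472 + 180.452 = 237.924 m.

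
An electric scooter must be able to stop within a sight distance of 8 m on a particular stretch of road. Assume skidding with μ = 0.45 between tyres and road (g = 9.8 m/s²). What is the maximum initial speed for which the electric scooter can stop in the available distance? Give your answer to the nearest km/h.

Maximum speed ≈ 30 km/h

a = μg = 0.45 × 9.8 = 4.410 m/s².
v²/(2a) = d ⇒ v = √(2 × 4.410 × 8) = √70.56 = 8.4000 m/s.
8.4000 m/s × 3.6 = 30.240 km/h.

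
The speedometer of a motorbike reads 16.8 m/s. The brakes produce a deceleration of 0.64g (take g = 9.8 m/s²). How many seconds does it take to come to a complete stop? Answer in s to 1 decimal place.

Braking time ≈ 2.7 s

a = 0.64 × 9.8 = 6.272 m/s².
Braking time = v/a = 16.8000 / 6.272 = 2.679 s.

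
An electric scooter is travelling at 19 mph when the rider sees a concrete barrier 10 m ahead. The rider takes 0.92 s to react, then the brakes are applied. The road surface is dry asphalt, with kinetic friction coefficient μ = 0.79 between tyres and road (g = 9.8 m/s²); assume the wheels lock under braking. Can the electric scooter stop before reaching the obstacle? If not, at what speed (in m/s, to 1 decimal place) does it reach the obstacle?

19 mph × 0.44704 = 8.4938 m/s.
a = μg = 0.79 × 9.8 = 7.742 m/s².
Reaction distance = 8.4938 × 0.92 = 7.814 m.
Braking distance needed to stop: v²/(2a) = 72.145 / 15.484 = 4.659 m, so total needed = 7.814 + 4.659 = 12.473 m > 10 m — it cannot stop.
Distance remaining when braking begins: 10 − 7.814 = 2.186 m.
v² = v₀² − 2a·d = 72.145 − 2 × 7.742 × 2.186 = 38.297 m²/s².
v = √38.297 = 6.188 m/s.

No — it strikes the obstacle at 6.2 m/s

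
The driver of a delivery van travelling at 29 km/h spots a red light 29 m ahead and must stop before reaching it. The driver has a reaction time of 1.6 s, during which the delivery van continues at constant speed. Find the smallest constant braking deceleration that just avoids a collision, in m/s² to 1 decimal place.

29 km/h ÷ 3.6 = 8.0556 m/s.
Distance covered during reaction = 8.0556 × 1.6 = 12.889 m.
Distance available for braking: 29 − 12.889 = 16.111 m.
v² = 2a·d ⇒ a = v²/(2d) = 8.0556² / (2 × 16.111) = 64.893 / 32.222 = 2.0139 m/s².

Required deceleration ≈ 2.0 m/s²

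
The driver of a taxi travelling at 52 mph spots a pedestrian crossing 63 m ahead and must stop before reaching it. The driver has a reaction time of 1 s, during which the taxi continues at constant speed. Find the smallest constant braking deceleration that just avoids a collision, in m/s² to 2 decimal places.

Required deceleration ≈ 6.80 m/s²

52 mph × 0.44704 = 23.2461 m/s.
Distance covered during reaction = 23.2461 × 1 = 23.246 m.
Distance available for braking: 63 − 23.246 = 39.754 m.
v² = 2a·d ⇒ a = v²/(2d) = 23.2461² / (2 × 39.754) = 540.381 / 79.508 = 6.7966 m/s².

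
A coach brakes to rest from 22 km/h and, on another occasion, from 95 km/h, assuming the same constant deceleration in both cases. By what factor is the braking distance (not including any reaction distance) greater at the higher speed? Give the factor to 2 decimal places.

Braking distance d = v²/(2a), so with a fixed, d ∝ v².
Factor = (95/22)² = 4.3182² = 18.6469.

Factor ≈ 18.65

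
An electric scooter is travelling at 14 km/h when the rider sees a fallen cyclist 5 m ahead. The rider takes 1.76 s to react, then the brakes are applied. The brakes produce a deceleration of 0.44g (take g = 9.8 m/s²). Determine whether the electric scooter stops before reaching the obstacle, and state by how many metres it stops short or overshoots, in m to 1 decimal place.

No — it overshoots by 3.6 m

14 km/h ÷ 3.6 = 3.8889 m/s.
a = 0.44 × 9.8 = 4.312 m/s².
Reaction distance = 3.8889 × 1.76 = 6.844 m.
Braking distance = v²/(2a) = 15.124 / 8.624 = 1.754 m.
Total stopping distance = 6.844 + 1.754 = 8.598 m, vs 5 m available — it cannot stop in time and overshoots by 8.598 − 5 = 3.598 m.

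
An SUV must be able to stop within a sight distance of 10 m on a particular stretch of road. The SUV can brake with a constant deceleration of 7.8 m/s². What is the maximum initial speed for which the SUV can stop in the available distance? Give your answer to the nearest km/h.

Maximum speed ≈ 45 km/h

v²/(2a) = d ⇒ v = √(2 × 7.800 × 10) = √156.00 = 12.4900 m/s.
12.4900 m/s × 3.6 = 44.964 km/h.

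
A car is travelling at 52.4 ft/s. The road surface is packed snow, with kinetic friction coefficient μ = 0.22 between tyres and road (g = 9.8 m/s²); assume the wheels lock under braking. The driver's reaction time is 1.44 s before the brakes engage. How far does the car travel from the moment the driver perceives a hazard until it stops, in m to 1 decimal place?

52.4 ft/s × 0.3048 = 15.9715 m/s.
a = μg = 0.22 × 9.8 = 2.156 m/s².
Reaction distance = v·t_r = 15.9715 × 1.44 = 22.999 m.
Braking distance = v²/(2a) = 15.9715² / (2 × 2.156) = 255.089 / 4.312 = 59.158 m.
Total = 22.999 + 59.158 = 82.157 m.

Total stopping distance ≈ 82.2 m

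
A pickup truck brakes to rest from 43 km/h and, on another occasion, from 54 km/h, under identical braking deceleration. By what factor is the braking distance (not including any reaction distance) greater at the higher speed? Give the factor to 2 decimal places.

Braking distance d = v²/(2a), so with a fixed, d ∝ v².
Factor = (54/43)² = 1.2558² = 1.5770.

Factor ≈ 1.58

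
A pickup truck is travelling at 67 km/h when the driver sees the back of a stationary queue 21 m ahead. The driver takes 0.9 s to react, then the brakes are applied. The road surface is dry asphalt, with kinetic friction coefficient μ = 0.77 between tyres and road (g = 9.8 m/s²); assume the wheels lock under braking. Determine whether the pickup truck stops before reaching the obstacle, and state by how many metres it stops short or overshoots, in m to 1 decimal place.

67 km/h ÷ 3.6 = 18.6111 m/s.
a = μg = 0.77 × 9.8 = 7.546 m/s².
Reaction distance = 18.6111 × 0.9 = 16.750 m.
Braking distance = v²/(2a) = 346.373 / 15.092 = 22.951 m.
Total stopping distance = 16.750 + 22.951 = 39.701 m, vs 21 m available — it cannot stop in time and overshoots by 39.701 − 21 = 18.701 m.

No — it overshoots by 18.7 m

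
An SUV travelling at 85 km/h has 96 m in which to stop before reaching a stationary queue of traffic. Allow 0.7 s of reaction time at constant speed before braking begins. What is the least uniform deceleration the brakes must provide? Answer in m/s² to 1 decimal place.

85 km/h ÷ 3.6 = 23.6111 m/s.
Distance covered during reaction = 23.6111 × 0.7 = 16.528 m.
Distance available for braking: 96 − 16.528 = 79.472 m.
v² = 2a·d ⇒ a = v²/(2d) = 23.6111² / (2 × 79.472) = 557.484 / 158.944 = 3.5074 m/s².

Required deceleration ≈ 3.5 m/s²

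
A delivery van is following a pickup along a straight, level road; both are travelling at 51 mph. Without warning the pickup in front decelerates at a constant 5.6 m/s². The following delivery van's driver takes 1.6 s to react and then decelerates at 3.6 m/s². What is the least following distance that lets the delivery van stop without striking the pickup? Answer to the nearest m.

51 mph × 0.44704 = 22.7990 m/s.
Leader travels v²/(2a_L) = 519.794 / 11.200 = 46.410 m before stopping.
Follower covers v·t_r = 22.7990 × 1.6 = 36.478 m while reacting, then v²/(2a_F) = 519.794 / 7.200 = 72.194 m while braking, for a total of 36.478 + 72.194 = 108.672 m.
Since a_F ≤ a_L and the follower starts braking later, the follower is never slower than the leader, so the closest approach is when both have stopped.
Minimum gap = 108.672 − 46.410 = 62.262 m.

Minimum gap ≈ 62 m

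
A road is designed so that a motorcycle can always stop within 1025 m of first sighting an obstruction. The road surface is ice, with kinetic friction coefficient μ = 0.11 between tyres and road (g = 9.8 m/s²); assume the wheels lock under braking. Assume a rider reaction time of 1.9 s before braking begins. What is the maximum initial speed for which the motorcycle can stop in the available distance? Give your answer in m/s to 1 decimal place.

Maximum speed ≈ 45.0 m/s

a = μg = 0.11 × 9.8 = 1.078 m/s².
Stopping distance: v·t_r + v²/(2a) = 1025 with t_r = 1.9 s and a = 1.078 m/s².
So v² + 4.096 v − 2209.90 = 0.
Positive root: v = −a·t_r + √((a·t_r)² + 2a·d) = −2.048 + √(4.194 + 2209.90) = 45.0062 m/s.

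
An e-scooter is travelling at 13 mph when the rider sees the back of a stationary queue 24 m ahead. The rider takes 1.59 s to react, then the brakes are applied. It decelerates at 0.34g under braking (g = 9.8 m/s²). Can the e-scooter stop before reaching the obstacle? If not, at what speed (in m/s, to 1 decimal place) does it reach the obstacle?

13 mph × 0.44704 = 5.8115 m/s.
a = 0.34 × 9.8 = 3.332 m/s².
Reaction distance = 5.8115 × 1.59 = 9.240 m.
Braking distance = v²/(2a) = 33.774 / 6.664 = 5.068 m.
Total stopping distance = 9.240 + 5.068 = 14.308 m, vs 24 m available — it stops with 24 − 14.308 = 9.692 m to spare.

Yes — it stops about 9.7 m short of the obstacle, so it never reaches it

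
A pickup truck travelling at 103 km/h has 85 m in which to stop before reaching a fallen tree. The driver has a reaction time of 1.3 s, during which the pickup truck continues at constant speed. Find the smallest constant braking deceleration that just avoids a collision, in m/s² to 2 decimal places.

103 km/h ÷ 3.6 = 28.6111 m/s.
Distance covered during reaction = 28.6111 × 1.3 = 37.194 m.
Distance available for braking: 85 − 37.194 = 47.806 m.
v² = 2a·d ⇒ a = v²/(2d) = 28.6111² / (2 × 47.806) = 818.595 / 95.612 = 8.5616 m/s².

Required deceleration ≈ 8.56 m/s²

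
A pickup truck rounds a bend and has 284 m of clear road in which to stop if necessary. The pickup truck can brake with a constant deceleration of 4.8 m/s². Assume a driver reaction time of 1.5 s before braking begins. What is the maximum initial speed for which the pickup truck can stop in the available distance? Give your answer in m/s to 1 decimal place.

Maximum speed ≈ 45.5 m/s

Stopping distance: v·t_r + v²/(2a) = 284 with t_r = 1.5 s and a = 4.800 m/s².
So v² + 14.400 v − 2726.40 = 0.
Positive root: v = −a·t_r + √((a·t_r)² + 2a·d) = −7.200 + √(51.840 + 2726.40) = 45.5090 m/s.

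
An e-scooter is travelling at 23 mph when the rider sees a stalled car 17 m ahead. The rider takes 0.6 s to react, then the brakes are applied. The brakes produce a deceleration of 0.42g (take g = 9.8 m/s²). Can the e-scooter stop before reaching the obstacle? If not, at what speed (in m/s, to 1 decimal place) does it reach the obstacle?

23 mph × 0.44704 = 10.2819 m/s.
a = 0.42 × 9.8 = 4.116 m/s².
Reaction distance = 10.2819 × 0.6 = 6.169 m.
Braking distance needed to stop: v²/(2a) = 105.717 / 8.232 = 12.842 m, so total needed = 6.169 + 12.842 = 19.011 m > 17 m — it cannot stop.
Distance remaining when braking begins: 17 − 6.169 = 10.831 m.
v² = v₀² − 2a·d = 105.717 − 2 × 4.116 × 10.831 = 16.556 m²/s².
v = √16.556 = 4.069 m/s.

No — it strikes the obstacle at 4.1 m/s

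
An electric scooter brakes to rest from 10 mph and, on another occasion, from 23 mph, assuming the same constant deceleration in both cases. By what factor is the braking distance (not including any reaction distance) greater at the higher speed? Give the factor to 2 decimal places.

Factor ≈ 5.29

Braking distance d = v²/(2a), so with a fixed, d ∝ v².
Factor = (23/10)² = 2.3000² = 5.2900.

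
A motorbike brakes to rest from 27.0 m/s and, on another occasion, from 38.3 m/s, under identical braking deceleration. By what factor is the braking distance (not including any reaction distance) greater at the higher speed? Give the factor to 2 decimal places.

Factor ≈ 2.01

Braking distance d = v²/(2a), so with a fixed, d ∝ v².
Factor = (38.3/27.0)² = 1.4185² = 2.0121.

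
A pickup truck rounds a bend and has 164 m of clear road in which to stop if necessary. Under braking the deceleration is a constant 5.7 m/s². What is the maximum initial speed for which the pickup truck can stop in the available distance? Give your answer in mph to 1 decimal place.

v²/(2a) = d ⇒ v = √(2 × 5.700 × 164) = √1869.60 = 43.2389 m/s.
43.2389 m/s ÷ 0.44704 = 96.723 mph.

Maximum speed ≈ 96.7 mph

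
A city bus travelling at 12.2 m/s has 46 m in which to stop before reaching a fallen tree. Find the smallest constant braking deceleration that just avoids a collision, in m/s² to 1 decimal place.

Required deceleration ≈ 1.6 m/s²

v² = 2a·d ⇒ a = v²/(2d) = 12.2000² / (2 × 46.000) = 148.840 / 92.000 = 1.6178 m/s².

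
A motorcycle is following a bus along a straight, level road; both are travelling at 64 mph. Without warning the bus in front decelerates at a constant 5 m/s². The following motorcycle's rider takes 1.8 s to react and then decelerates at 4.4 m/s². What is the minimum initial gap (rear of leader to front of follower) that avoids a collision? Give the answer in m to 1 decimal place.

Minimum gap ≈ 62.7 m

64 mph × 0.44704 = 28.6106 m/s.
Leader travels v²/(2a_L) = 818.566 / 10.000 = 81.857 m before stopping.
Follower covers v·t_r = 28.6106 × 1.8 = 51.499 m while reacting, then v²/(2a_F) = 818.566 / 8.800 = 93.019 m while braking, for a total of 51.499 + 93.019 = 144.518 m.
Since a_F ≤ a_L and the follower starts braking later, the follower is never slower than the leader, so the closest approach is when both have stopped.
Minimum gap = 144.518 − 81.857 = 62.661 m.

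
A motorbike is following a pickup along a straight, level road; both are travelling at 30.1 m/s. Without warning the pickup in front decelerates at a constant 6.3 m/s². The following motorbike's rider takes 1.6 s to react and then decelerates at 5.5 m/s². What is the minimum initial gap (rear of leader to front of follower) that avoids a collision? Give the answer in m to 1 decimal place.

Minimum gap ≈ 58.6 m

Leader travels v²/(2a_L) = 906.010 / 12.600 = 71.906 m before stopping.
Follower covers v·t_r = 30.1000 × 1.6 = 48.160 m while reacting, then v²/(2a_F) = 906.010 / 11.000 = 82.365 m while braking, for a total of 48.160 + 82.365 = 130.525 m.
Since a_F ≤ a_L and the follower starts braking later, the follower is never slower than the leader, so the closest approach is when both have stopped.
Minimum gap = 130.525 − 71.906 = 58.619 m.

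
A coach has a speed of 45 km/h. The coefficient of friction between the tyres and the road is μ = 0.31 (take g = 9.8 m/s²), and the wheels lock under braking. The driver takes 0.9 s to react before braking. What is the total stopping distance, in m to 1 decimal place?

Total stopping distance ≈ 37.0 m

45 km/h ÷ 3.6 = 12.5000 m/s.
a = μg = 0.31 × 9.8 = 3.038 m/s².
Reaction distance = v·t_r = 12.5000 × 0.9 = 11.250 m.
Braking distance = v²/(2a) = 12.5000² / (2 × 3.038) = 156.250 / 6.076 = 25.716 m.
Total = 11.250 + 25.716 = 36.966 m.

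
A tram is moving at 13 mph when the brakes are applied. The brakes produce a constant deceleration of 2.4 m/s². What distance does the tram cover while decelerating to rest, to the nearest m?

Braking distance ≈ 7 m

13 mph × 0.44704 = 5.8115 m/s.
Braking distance = v²/(2a) = 5.8115² / (2 × 2.400) = 33.774 / 4.800 = 7.036 m.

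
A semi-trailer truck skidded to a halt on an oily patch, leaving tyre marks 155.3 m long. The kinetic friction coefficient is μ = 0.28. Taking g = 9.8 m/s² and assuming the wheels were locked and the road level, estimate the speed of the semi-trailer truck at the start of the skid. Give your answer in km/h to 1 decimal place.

Deceleration a = μg = 0.28 × 9.8 = 2.744 m/s².
v = √(2a·d) = √(2 × 2.744 × 155.3) = √852.286 = 29.1939 m/s.
= 29.1939 × 3.6 = 105.098 km/h.

Initial speed ≈ 105.1 km/h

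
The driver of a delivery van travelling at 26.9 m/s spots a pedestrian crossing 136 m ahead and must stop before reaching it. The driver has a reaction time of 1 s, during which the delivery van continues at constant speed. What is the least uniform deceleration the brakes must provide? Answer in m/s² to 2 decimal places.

Required deceleration ≈ 3.32 m/s²

Distance covered during reaction = 26.9000 × 1 = 26.900 m.
Distance available for braking: 136 − 26.900 = 109.100 m.
v² = 2a·d ⇒ a = v²/(2d) = 26.9000² / (2 × 109.100) = 723.610 / 218.200 = 3.3163 m/s².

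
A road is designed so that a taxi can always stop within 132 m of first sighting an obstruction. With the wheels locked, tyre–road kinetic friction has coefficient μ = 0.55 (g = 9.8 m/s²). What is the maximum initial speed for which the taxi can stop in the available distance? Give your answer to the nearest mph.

Maximum speed ≈ 84 mph

a = μg = 0.55 × 9.8 = 5.390 m/s².
v²/(2a) = d ⇒ v = √(2 × 5.390 × 132) = √1422.96 = 37.7221 m/s.
37.7221 m/s ÷ 0.44704 = 84.382 mph.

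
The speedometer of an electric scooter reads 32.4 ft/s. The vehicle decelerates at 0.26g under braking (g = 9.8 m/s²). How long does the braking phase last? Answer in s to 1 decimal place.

Braking time ≈ 3.9 s

32.4 ft/s × 0.3048 = 9.8755 m/s.
a = 0.26 × 9.8 = 2.548 m/s².
Braking time = v/a = 9.8755 / 2.548 = 3.876 s.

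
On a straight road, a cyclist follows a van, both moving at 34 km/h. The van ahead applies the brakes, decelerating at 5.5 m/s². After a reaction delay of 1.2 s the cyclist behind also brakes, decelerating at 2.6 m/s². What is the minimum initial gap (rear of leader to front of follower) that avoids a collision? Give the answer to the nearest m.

Minimum gap ≈ 20 m

34 km/h ÷ 3.6 = 9.4444 m/s.
Leader travels v²/(2a_L) = 89.197 / 11.000 = 8.109 m before stopping.
Follower covers v·t_r = 9.4444 × 1.2 = 11.333 m while reacting, then v²/(2a_F) = 89.197 / 5.200 = 17.153 m while braking, for a total of 11.333 + 17.153 = 28.486 m.
Since a_F ≤ a_L and the follower starts braking later, the follower is never slower than the leader, so the closest approach is when both have stopped.
Minimum gap = 28.486 − 8.109 = 20.377 m.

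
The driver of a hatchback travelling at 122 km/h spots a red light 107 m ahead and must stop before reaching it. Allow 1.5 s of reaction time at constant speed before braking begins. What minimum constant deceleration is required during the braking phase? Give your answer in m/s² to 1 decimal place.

122 km/h ÷ 3.6 = 33.8889 m/s.
Distance covered during reaction = 33.8889 × 1.5 = 50.833 m.
Distance available for braking: 107 − 50.833 = 56.167 m.
v² = 2a·d ⇒ a = v²/(2d) = 33.8889² / (2 × 56.167) = 1148.458 / 112.334 = 10.2236 m/s².

Required deceleration ≈ 10.2 m/s²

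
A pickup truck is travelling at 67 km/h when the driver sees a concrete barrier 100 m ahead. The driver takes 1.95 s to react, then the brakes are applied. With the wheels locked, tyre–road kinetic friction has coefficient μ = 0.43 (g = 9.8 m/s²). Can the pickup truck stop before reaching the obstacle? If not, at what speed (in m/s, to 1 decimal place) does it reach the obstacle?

Yes — it stops about 22.6 m short of the obstacle, so it never reaches it

67 km/h ÷ 3.6 = 18.6111 m/s.
a = μg = 0.43 × 9.8 = 4.214 m/s².
Reaction distance = 18.6111 × 1.95 = 36.292 m.
Braking distance = v²/(2a) = 346.373 / 8.428 = 41.098 m.
Total stopping distance = 36.292 + 41.098 = 77.390 m, vs 100 m available — it stops with 100 − 77.390 = 22.610 m to spare.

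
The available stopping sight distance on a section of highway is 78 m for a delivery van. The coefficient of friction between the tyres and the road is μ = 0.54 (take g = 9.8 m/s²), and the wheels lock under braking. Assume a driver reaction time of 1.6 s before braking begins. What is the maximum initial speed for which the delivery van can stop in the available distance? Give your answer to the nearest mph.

Maximum speed ≈ 48 mph

a = μg = 0.54 × 9.8 = 5.292 m/s².
Stopping distance: v·t_r + v²/(2a) = 78 with t_r = 1.6 s and a = 5.292 m/s².
So v² + 16.934 v − 825.55 = 0.
Positive root: v = −a·t_r + √((a·t_r)² + 2a·d) = −8.467 + √(71.690 + 825.55) = 21.4870 m/s.
21.4870 m/s ÷ 0.44704 = 48.065 mph.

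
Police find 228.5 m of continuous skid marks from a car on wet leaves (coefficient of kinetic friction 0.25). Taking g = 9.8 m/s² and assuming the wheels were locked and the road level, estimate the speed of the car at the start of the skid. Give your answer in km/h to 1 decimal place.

Deceleration a = μg = 0.25 × 9.8 = 2.450 m/s².
v = √(2a·d) = √(2 × 2.450 × 228.5) = √1119.650 = 33.4612 m/s.
= 33.4612 × 3.6 = 120.460 km/h.

Initial speed ≈ 120.5 km/h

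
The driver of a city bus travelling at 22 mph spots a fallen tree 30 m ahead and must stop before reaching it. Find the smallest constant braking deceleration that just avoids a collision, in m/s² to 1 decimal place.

Required deceleration ≈ 1.6 m/s²

22 mph × 0.44704 = 9.8349 m/s.
v² = 2a·d ⇒ a = v²/(2d) = 9.8349² / (2 × 30.000) = 96.725 / 60.000 = 1.6121 m/s².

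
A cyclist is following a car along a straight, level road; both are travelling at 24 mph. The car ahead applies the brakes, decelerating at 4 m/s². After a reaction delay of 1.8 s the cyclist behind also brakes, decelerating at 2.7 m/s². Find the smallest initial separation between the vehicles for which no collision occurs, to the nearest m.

24 mph × 0.44704 = 10.7290 m/s.
Leader travels v²/(2a_L) = 115.111 / 8.000 = 14.389 m before stopping.
Follower covers v·t_r = 10.7290 × 1.8 = 19.312 m while reacting, then v²/(2a_F) = 115.111 / 5.400 = 21.317 m while braking, for a total of 19.312 + 21.317 = 40.629 m.
Since a_F ≤ a_L and the follower starts braking later, the follower is never slower than the leader, so the closest approach is when both have stopped.
Minimum gap = 40.629 − 14.389 = 26.240 m.

Minimum gap ≈ 26 m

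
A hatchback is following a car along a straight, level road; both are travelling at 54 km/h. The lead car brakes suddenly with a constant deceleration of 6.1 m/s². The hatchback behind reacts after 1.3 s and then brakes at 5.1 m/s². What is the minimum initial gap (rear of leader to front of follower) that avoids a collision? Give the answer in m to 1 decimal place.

Minimum gap ≈ 23.1 m

54 km/h ÷ 3.6 = 15.0000 m/s.
Leader travels v²/(2a_L) = 225.000 / 12.200 = 18.443 m before stopping.
Follower covers v·t_r = 15.0000 × 1.3 = 19.500 m while reacting, then v²/(2a_F) = 225.000 / 10.200 = 22.059 m while braking, for a total of 19.500 + 22.059 = 41.559 m.
Since a_F ≤ a_L and the follower starts braking later, the follower is never slower than the leader, so the closest approach is when both have stopped.
Minimum gap = 41.559 − 18.443 = 23.116 m.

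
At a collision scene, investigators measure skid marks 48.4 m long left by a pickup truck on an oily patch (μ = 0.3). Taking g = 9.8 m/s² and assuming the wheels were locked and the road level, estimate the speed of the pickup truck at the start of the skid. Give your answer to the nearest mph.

Deceleration a = μg = 0.3 × 9.8 = 2.940 m/s².
v = √(2a·d) = √(2 × 2.940 × 48.4) = √284.592 = 16.8699 m/s.
= 16.8699 ÷ 0.44704 = 37.737 mph.

Initial speed ≈ 38 mph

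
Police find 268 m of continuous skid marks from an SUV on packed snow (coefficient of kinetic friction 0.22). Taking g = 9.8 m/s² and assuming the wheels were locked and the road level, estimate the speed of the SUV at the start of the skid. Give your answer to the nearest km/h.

Deceleration a = μg = 0.22 × 9.8 = 2.156 m/s².
v = √(2a·d) = √(2 × 2.156 × 268) = √1155.616 = 33.9944 m/s.
= 33.9944 × 3.6 = 122.380 km/h.

Initial speed ≈ 122 km/h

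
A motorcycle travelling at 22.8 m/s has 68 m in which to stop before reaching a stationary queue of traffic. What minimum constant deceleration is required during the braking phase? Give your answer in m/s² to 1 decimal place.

v² = 2a·d ⇒ a = v²/(2d) = 22.8000² / (2 × 68.000) = 519.840 / 136.000 = 3.8224 m/s².

Required deceleration ≈ 3.8 m/s²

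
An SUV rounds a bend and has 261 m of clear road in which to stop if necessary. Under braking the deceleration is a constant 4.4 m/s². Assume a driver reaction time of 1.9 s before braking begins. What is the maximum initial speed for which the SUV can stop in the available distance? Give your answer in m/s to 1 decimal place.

Stopping distance: v·t_r + v²/(2a) = 261 with t_r = 1.9 s and a = 4.400 m/s².
So v² + 16.720 v − 2296.80 = 0.
Positive root: v = −a·t_r + √((a·t_r)² + 2a·d) = −8.360 + √(69.890 + 2296.80) = 40.2886 m/s.

Maximum speed ≈ 40.3 m/s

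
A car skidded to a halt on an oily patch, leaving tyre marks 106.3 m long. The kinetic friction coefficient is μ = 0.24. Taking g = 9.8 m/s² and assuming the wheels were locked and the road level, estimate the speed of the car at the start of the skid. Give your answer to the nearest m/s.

Deceleration a = μg = 0.24 × 9.8 = 2.352 m/s².
v = √(2a·d) = √(2 × 2.352 × 106.3) = √500.035 = 22.3615 m/s.

Initial speed ≈ 22 m/s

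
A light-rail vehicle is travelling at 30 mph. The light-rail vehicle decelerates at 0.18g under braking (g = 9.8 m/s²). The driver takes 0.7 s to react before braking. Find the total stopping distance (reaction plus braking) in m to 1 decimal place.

30 mph × 0.44704 = 13.4112 m/s.
a = 0.18 × 9.8 = 1.764 m/s².
Reaction distance = v·t_r = 13.4112 × 0.7 = 9.388 m.
Braking distance = v²/(2a) = 13.4112² / (2 × 1.764) = 179.860 / 3.528 = 50.981 m.
Total = 9.388 + 50.981 = 60.369 m.

Total stopping distance ≈ 60.4 m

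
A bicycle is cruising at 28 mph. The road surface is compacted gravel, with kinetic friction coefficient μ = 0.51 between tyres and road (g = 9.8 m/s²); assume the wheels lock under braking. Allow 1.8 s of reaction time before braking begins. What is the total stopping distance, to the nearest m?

28 mph × 0.44704 = 12.5171 m/s.
a = μg = 0.51 × 9.8 = 4.998 m/s².
Reaction distance = v·t_r = 12.5171 × 1.8 = 22.531 m.
Braking distance = v²/(2a) = 12.5171² / (2 × 4.998) = 156.678 / 9.996 = 15.674 m.
Total = 22.531 + 15.674 = 38.205 m.

Total stopping distance ≈ 38 m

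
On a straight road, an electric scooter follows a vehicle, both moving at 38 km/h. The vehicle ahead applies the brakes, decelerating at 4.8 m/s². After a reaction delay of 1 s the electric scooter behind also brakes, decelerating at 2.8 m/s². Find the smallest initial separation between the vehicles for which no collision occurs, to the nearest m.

38 km/h ÷ 3.6 = 10.5556 m/s.
Leader travels v²/(2a_L) = 111.421 / 9.600 = 11.606 m before stopping.
Follower covers v·t_r = 10.5556 × 1 = 10.556 m while reacting, then v²/(2a_F) = 111.421 / 5.600 = 19.897 m while braking, for a total of 10.556 + 19.897 = 30.453 m.
Since a_F ≤ a_L and the follower starts braking later, the follower is never slower than the leader, so the closest approach is when both have stopped.
Minimum gap = 30.453 − 11.606 = 18.847 m.

Minimum gap ≈ 19 m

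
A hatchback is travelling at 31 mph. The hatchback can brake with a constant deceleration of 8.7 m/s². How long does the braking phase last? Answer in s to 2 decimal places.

Braking time ≈ 1.59 s

31 mph × 0.44704 = 13.8582 m/s.
Braking time = v/a = 13.8582 / 8.700 = 1.593 s.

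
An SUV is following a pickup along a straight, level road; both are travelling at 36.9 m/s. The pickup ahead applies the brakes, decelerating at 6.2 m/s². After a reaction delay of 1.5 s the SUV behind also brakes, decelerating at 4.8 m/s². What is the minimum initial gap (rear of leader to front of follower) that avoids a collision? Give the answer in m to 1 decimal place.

Minimum gap ≈ 87.4 m

Leader travels v²/(2a_L) = 1361.610 / 12.400 = 109.807 m before stopping.
Follower covers v·t_r = 36.9000 × 1.5 = 55.350 m while reacting, then v²/(2a_F) = 1361.610 / 9.600 = 141.834 m while braking, for a total of 55.350 + 141.834 = 197.184 m.
Since a_F ≤ a_L and the follower starts braking later, the follower is never slower than the leader, so the closest approach is when both have stopped.
Minimum gap = 197.184 − 109.807 = 87.377 m.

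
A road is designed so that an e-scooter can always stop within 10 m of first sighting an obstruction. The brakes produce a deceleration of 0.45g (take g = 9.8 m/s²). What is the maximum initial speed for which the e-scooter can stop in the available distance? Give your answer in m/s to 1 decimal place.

Maximum speed ≈ 9.4 m/s

a = 0.45 × 9.8 = 4.410 m/s².
v²/(2a) = d ⇒ v = √(2 × 4.410 × 10) = √88.20 = 9.3915 m/s.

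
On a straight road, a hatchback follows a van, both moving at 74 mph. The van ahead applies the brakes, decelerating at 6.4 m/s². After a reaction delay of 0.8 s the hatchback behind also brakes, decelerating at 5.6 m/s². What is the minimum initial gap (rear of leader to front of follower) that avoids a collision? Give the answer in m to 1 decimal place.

74 mph × 0.44704 = 33.0810 m/s.
Leader travels v²/(2a_L) = 1094.353 / 12.800 = 85.496 m before stopping.
Follower covers v·t_r = 33.0810 × 0.8 = 26.465 m while reacting, then v²/(2a_F) = 1094.353 / 11.200 = 97.710 m while braking, for a total of 26.465 + 97.710 = 124.175 m.
Since a_F ≤ a_L and the follower starts braking later, the follower is never slower than the leader, so the closest approach is when both have stopped.
Minimum gap = 124.175 − 85.496 = 38.679 m.

Minimum gap ≈ 38.7 m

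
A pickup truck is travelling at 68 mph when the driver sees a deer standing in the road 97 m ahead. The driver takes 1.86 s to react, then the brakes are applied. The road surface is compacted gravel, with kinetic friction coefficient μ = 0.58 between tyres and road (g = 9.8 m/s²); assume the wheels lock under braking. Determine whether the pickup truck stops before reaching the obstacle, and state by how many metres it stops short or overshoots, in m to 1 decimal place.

No — it overshoots by 40.8 m

68 mph × 0.44704 = 30.3987 m/s.
a = μg = 0.58 × 9.8 = 5.684 m/s².
Reaction distance = 30.3987 × 1.86 = 56.542 m.
Braking distance = v²/(2a) = 924.081 / 11.368 = 81.288 m.
Total stopping distance = 56.542 + 81.288 = 137.830 m, vs 97 m available — it cannot stop in time and overshoots by 137.830 − 97 = 40.830 m.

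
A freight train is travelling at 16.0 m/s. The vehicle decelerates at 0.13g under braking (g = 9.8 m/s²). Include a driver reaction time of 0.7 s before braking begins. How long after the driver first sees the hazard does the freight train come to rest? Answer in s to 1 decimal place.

a = 0.13 × 9.8 = 1.274 m/s².
Braking time = v/a = 16.0000 / 1.274 = 12.559 s.
Total = 0.7 + 12.559 = 13.259 s.

Total time ≈ 13.3 s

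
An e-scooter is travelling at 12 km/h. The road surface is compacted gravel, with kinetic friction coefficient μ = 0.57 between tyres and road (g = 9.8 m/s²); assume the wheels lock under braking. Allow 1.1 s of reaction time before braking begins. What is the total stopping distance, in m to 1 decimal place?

12 km/h ÷ 3.6 = 3.3333 m/s.
a = μg = 0.57 × 9.8 = 5.586 m/s².
Reaction distance = v·t_r = 3.3333 × 1.1 = 3.667 m.
Braking distance = v²/(2a) = 3.3333² / (2 × 5.586) = 11.111 / 11.172 = 0.995 m.
Total = 3.667 + 0.995 = 4.662 m.

Total stopping distance ≈ 4.7 m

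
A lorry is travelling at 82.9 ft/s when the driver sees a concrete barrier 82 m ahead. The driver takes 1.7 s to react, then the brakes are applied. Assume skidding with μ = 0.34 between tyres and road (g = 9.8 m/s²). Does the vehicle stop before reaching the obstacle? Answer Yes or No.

82.9 ft/s × 0.3048 = 25.2679 m/s.
a = μg = 0.34 × 9.8 = 3.332 m/s².
Reaction distance = 25.2679 × 1.7 = 42.955 m.
Braking distance = v²/(2a) = 638.467 / 6.664 = 95.808 m.
Total stopping distance = 42.955 + 95.808 = 138.763 m, vs 82 m available — it cannot stop in time and overshoots by 138.763 − 82 = 56.763 m.

No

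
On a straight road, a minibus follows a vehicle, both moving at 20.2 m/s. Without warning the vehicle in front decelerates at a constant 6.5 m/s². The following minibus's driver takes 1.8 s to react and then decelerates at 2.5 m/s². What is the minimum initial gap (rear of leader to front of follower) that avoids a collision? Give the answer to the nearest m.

Leader travels v²/(2a_L) = 408.040 / 13.000 = 31.388 m before stopping.
Follower covers v·t_r = 20.2000 × 1.8 = 36.360 m while reacting, then v²/(2a_F) = 408.040 / 5.000 = 81.608 m while braking, for a total of 36.360 + 81.608 = 117.968 m.
Since a_F ≤ a_L and the follower starts braking later, the follower is never slower than the leader, so the closest approach is when both have stopped.
Minimum gap = 117.968 − 31.388 = 86.580 m.

Minimum gap ≈ 87 m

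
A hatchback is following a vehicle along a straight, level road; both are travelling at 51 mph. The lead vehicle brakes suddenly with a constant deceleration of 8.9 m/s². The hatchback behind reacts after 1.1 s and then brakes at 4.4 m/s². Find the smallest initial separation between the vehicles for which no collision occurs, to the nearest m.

51 mph × 0.44704 = 22.7990 m/s.
Leader travels v²/(2a_L) = 519.794 / 17.800 = 29.202 m before stopping.
Follower covers v·t_r = 22.7990 × 1.1 = 25.079 m while reacting, then v²/(2a_F) = 519.794 / 8.800 = 59.067 m while braking, for a total of 25.079 + 59.067 = 84.146 m.
Since a_F ≤ a_L and the follower starts braking later, the follower is never slower than the leader, so the closest approach is when both have stopped.
Minimum gap = 84.146 − 29.202 = 54.944 m.

Minimum gap ≈ 55 m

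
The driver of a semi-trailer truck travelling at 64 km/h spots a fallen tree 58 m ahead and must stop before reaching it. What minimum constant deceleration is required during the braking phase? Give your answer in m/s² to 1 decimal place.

Required deceleration ≈ 2.7 m/s²

64 km/h ÷ 3.6 = 17.7778 m/s.
v² = 2a·d ⇒ a = v²/(2d) = 17.7778² / (2 × 58.000) = 316.050 / 116.000 = 2.7246 m/s².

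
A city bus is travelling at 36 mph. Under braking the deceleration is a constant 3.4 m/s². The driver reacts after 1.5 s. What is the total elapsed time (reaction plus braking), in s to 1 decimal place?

36 mph × 0.44704 = 16.0934 m/s.
Braking time = v/a = 16.0934 / 3.400 = 4.733 s.
Total = 1.5 + 4.733 = 6.233 s.

Total time ≈ 6.2 s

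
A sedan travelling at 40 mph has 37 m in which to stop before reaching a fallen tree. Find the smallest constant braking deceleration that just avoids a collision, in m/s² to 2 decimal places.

40 mph × 0.44704 = 17.8816 m/s.
v² = 2a·d ⇒ a = v²/(2d) = 17.8816² / (2 × 37.000) = 319.752 / 74.000 = 4.3210 m/s².

Required deceleration ≈ 4.32 m/s²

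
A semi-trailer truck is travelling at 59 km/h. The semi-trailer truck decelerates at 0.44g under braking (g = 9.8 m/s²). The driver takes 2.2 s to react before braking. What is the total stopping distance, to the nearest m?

Total stopping distance ≈ 67 m

59 km/h ÷ 3.6 = 16.3889 m/s.
a = 0.44 × 9.8 = 4.312 m/s².
Reaction distance = v·t_r = 16.3889 × 2.2 = 36.056 m.
Braking distance = v²/(2a) = 16.3889² / (2 × 4.312) = 268.596 / 8.624 = 31.145 m.
Total = 36.056 + 31.145 = 67.201 m.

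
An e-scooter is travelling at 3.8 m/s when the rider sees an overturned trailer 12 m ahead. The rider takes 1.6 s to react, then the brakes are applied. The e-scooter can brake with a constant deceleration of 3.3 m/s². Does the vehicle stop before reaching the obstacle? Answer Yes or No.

Reaction distance = 3.8000 × 1.6 = 6.080 m.
Braking distance = v²/(2a) = 14.440 / 6.600 = 2.188 m.
Total stopping distance = 6.080 + 2.188 = 8.268 m, vs 12 m available — it stops with 12 − 8.268 = 3.732 m to spare.

Yes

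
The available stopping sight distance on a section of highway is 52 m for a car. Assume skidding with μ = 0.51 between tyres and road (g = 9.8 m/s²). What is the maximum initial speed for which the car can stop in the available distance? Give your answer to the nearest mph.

a = μg = 0.51 × 9.8 = 4.998 m/s².
v²/(2a) = d ⇒ v = √(2 × 4.998 × 52) = √519.79 = 22.7989 m/s.
22.7989 m/s ÷ 0.44704 = 51.000 mph.

Maximum speed ≈ 51 mph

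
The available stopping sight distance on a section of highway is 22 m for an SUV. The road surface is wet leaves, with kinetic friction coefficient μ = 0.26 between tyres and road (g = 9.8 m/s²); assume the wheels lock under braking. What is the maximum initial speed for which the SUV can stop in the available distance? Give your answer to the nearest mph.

Maximum speed ≈ 24 mph

a = μg = 0.26 × 9.8 = 2.548 m/s².
v²/(2a) = d ⇒ v = √(2 × 2.548 × 22) = √112.11 = 10.5882 m/s.
10.5882 m/s ÷ 0.44704 = 23.685 mph.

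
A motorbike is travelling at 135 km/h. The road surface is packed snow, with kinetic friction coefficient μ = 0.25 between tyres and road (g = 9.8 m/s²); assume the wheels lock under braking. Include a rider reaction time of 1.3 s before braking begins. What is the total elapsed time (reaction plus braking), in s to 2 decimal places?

Total time ≈ 16.61 s

135 km/h ÷ 3.6 = 37.5000 m/s.
a = μg = 0.25 × 9.8 = 2.450 m/s².
Braking time = v/a = 37.5000 / 2.450 = 15.306 s.
Total = 1.3 + 15.306 = 16.606 s.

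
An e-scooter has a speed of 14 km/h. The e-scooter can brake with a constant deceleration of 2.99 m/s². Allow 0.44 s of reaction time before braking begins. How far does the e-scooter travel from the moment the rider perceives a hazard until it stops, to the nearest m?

Total stopping distance ≈ 4 m

14 km/h ÷ 3.6 = 3.8889 m/s.
Reaction distance = v·t_r = 3.8889 × 0.44 = 1.711 m.
Braking distance = v²/(2a) = 3.8889² / (2 × 2.990) = 15.124 / 5.980 = 2.529 m.
Total = 1.711 + 2.529 = 4.240 m.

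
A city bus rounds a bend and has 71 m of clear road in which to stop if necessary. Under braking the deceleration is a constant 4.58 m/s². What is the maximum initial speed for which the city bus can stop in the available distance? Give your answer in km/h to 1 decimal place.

Maximum speed ≈ 91.8 km/h

v²/(2a) = d ⇒ v = √(2 × 4.580 × 71) = √650.36 = 25.5022 m/s.
25.5022 m/s × 3.6 = 91.808 km/h.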